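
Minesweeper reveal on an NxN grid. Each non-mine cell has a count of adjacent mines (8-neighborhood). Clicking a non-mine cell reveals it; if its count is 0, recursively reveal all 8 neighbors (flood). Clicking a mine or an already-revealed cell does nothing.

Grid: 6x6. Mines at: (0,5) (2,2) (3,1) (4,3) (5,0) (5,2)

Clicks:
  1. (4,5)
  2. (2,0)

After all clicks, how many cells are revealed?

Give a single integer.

Answer: 14

Derivation:
Click 1 (4,5) count=0: revealed 13 new [(1,3) (1,4) (1,5) (2,3) (2,4) (2,5) (3,3) (3,4) (3,5) (4,4) (4,5) (5,4) (5,5)] -> total=13
Click 2 (2,0) count=1: revealed 1 new [(2,0)] -> total=14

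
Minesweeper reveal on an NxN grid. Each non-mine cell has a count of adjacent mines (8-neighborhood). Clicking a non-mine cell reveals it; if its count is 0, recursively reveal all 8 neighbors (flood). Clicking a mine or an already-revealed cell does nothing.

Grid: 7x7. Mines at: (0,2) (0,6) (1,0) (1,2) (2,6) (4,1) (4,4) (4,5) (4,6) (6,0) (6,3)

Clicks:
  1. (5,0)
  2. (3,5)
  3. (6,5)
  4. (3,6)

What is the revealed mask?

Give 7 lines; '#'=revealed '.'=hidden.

Click 1 (5,0) count=2: revealed 1 new [(5,0)] -> total=1
Click 2 (3,5) count=4: revealed 1 new [(3,5)] -> total=2
Click 3 (6,5) count=0: revealed 6 new [(5,4) (5,5) (5,6) (6,4) (6,5) (6,6)] -> total=8
Click 4 (3,6) count=3: revealed 1 new [(3,6)] -> total=9

Answer: .......
.......
.......
.....##
.......
#...###
....###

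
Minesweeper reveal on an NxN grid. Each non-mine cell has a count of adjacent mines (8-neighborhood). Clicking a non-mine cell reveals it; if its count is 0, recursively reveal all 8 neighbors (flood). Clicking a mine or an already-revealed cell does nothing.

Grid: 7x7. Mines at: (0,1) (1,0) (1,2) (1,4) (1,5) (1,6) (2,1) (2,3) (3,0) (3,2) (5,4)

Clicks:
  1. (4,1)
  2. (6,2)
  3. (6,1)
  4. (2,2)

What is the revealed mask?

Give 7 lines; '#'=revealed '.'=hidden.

Click 1 (4,1) count=2: revealed 1 new [(4,1)] -> total=1
Click 2 (6,2) count=0: revealed 11 new [(4,0) (4,2) (4,3) (5,0) (5,1) (5,2) (5,3) (6,0) (6,1) (6,2) (6,3)] -> total=12
Click 3 (6,1) count=0: revealed 0 new [(none)] -> total=12
Click 4 (2,2) count=4: revealed 1 new [(2,2)] -> total=13

Answer: .......
.......
..#....
.......
####...
####...
####...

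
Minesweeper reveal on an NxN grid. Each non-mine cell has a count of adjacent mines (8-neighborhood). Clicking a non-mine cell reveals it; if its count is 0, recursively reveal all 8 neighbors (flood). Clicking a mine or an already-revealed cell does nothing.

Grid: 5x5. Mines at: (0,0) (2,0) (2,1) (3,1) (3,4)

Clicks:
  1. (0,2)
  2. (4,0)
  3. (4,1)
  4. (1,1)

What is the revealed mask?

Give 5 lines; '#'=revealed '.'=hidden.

Answer: .####
.####
..###
.....
##...

Derivation:
Click 1 (0,2) count=0: revealed 11 new [(0,1) (0,2) (0,3) (0,4) (1,1) (1,2) (1,3) (1,4) (2,2) (2,3) (2,4)] -> total=11
Click 2 (4,0) count=1: revealed 1 new [(4,0)] -> total=12
Click 3 (4,1) count=1: revealed 1 new [(4,1)] -> total=13
Click 4 (1,1) count=3: revealed 0 new [(none)] -> total=13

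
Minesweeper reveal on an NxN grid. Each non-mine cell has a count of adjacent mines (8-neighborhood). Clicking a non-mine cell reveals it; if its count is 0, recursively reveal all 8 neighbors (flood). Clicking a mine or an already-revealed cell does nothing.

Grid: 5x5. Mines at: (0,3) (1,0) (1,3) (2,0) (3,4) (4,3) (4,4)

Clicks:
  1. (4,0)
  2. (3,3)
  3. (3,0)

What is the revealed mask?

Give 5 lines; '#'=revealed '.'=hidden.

Answer: .....
.....
.....
####.
###..

Derivation:
Click 1 (4,0) count=0: revealed 6 new [(3,0) (3,1) (3,2) (4,0) (4,1) (4,2)] -> total=6
Click 2 (3,3) count=3: revealed 1 new [(3,3)] -> total=7
Click 3 (3,0) count=1: revealed 0 new [(none)] -> total=7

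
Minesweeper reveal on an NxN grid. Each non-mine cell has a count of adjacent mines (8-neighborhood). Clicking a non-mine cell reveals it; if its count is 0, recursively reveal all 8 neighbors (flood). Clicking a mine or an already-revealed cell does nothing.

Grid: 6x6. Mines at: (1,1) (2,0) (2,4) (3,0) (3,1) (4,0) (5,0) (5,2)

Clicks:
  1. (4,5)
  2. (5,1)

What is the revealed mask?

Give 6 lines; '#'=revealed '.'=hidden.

Click 1 (4,5) count=0: revealed 9 new [(3,3) (3,4) (3,5) (4,3) (4,4) (4,5) (5,3) (5,4) (5,5)] -> total=9
Click 2 (5,1) count=3: revealed 1 new [(5,1)] -> total=10

Answer: ......
......
......
...###
...###
.#.###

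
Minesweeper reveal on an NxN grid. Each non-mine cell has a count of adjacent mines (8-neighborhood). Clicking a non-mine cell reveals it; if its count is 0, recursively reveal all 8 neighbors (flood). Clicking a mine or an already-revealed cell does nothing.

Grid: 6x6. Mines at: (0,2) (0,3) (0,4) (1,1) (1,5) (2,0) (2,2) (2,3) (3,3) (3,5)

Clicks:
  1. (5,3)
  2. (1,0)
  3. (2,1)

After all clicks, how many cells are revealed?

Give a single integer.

Click 1 (5,3) count=0: revealed 15 new [(3,0) (3,1) (3,2) (4,0) (4,1) (4,2) (4,3) (4,4) (4,5) (5,0) (5,1) (5,2) (5,3) (5,4) (5,5)] -> total=15
Click 2 (1,0) count=2: revealed 1 new [(1,0)] -> total=16
Click 3 (2,1) count=3: revealed 1 new [(2,1)] -> total=17

Answer: 17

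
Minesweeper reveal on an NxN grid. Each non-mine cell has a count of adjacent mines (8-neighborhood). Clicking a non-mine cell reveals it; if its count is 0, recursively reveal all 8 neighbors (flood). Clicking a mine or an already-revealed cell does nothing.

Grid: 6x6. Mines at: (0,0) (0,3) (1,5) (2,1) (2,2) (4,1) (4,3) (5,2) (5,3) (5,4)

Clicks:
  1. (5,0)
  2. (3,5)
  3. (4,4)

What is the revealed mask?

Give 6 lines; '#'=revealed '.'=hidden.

Click 1 (5,0) count=1: revealed 1 new [(5,0)] -> total=1
Click 2 (3,5) count=0: revealed 6 new [(2,4) (2,5) (3,4) (3,5) (4,4) (4,5)] -> total=7
Click 3 (4,4) count=3: revealed 0 new [(none)] -> total=7

Answer: ......
......
....##
....##
....##
#.....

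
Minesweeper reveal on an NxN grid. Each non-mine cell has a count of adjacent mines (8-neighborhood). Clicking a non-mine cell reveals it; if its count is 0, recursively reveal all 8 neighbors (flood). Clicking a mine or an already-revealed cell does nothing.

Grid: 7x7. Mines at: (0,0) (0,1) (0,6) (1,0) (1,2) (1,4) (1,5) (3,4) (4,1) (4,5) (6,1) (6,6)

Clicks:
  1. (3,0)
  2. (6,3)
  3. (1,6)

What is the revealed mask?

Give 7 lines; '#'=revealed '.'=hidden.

Click 1 (3,0) count=1: revealed 1 new [(3,0)] -> total=1
Click 2 (6,3) count=0: revealed 11 new [(4,2) (4,3) (4,4) (5,2) (5,3) (5,4) (5,5) (6,2) (6,3) (6,4) (6,5)] -> total=12
Click 3 (1,6) count=2: revealed 1 new [(1,6)] -> total=13

Answer: .......
......#
.......
#......
..###..
..####.
..####.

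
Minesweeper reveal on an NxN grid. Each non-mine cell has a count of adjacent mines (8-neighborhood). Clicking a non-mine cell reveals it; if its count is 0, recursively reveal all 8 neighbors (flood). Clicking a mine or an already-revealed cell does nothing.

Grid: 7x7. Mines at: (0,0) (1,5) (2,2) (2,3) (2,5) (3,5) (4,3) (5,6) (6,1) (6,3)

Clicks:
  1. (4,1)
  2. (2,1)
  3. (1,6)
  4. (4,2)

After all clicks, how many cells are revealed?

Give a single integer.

Click 1 (4,1) count=0: revealed 13 new [(1,0) (1,1) (2,0) (2,1) (3,0) (3,1) (3,2) (4,0) (4,1) (4,2) (5,0) (5,1) (5,2)] -> total=13
Click 2 (2,1) count=1: revealed 0 new [(none)] -> total=13
Click 3 (1,6) count=2: revealed 1 new [(1,6)] -> total=14
Click 4 (4,2) count=1: revealed 0 new [(none)] -> total=14

Answer: 14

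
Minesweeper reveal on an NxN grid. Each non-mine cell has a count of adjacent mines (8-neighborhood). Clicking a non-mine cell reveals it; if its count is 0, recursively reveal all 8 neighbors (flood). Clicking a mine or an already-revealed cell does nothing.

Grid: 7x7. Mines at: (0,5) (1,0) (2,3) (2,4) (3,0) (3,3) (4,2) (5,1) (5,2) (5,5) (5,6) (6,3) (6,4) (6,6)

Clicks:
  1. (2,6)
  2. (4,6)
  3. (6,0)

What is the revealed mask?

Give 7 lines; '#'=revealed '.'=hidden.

Answer: .......
.....##
.....##
.....##
.....##
.......
#......

Derivation:
Click 1 (2,6) count=0: revealed 8 new [(1,5) (1,6) (2,5) (2,6) (3,5) (3,6) (4,5) (4,6)] -> total=8
Click 2 (4,6) count=2: revealed 0 new [(none)] -> total=8
Click 3 (6,0) count=1: revealed 1 new [(6,0)] -> total=9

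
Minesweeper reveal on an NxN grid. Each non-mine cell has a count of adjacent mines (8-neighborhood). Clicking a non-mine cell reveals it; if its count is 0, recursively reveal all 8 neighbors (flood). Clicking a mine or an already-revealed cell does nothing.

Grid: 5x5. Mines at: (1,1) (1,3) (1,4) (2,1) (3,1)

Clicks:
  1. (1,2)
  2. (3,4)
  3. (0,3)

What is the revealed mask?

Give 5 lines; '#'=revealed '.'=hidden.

Answer: ...#.
..#..
..###
..###
..###

Derivation:
Click 1 (1,2) count=3: revealed 1 new [(1,2)] -> total=1
Click 2 (3,4) count=0: revealed 9 new [(2,2) (2,3) (2,4) (3,2) (3,3) (3,4) (4,2) (4,3) (4,4)] -> total=10
Click 3 (0,3) count=2: revealed 1 new [(0,3)] -> total=11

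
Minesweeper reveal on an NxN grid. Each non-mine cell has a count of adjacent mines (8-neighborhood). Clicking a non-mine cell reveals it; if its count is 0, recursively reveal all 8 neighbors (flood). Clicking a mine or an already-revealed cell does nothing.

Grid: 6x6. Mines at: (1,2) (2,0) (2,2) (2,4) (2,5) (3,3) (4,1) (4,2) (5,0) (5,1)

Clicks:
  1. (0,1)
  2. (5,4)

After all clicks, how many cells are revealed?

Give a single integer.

Click 1 (0,1) count=1: revealed 1 new [(0,1)] -> total=1
Click 2 (5,4) count=0: revealed 8 new [(3,4) (3,5) (4,3) (4,4) (4,5) (5,3) (5,4) (5,5)] -> total=9

Answer: 9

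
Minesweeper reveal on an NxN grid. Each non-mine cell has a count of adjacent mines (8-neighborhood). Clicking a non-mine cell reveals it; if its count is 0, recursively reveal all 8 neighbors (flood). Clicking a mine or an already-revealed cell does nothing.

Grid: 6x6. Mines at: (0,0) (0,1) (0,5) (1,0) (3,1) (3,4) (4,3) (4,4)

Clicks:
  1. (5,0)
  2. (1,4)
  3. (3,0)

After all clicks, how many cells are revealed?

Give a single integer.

Answer: 8

Derivation:
Click 1 (5,0) count=0: revealed 6 new [(4,0) (4,1) (4,2) (5,0) (5,1) (5,2)] -> total=6
Click 2 (1,4) count=1: revealed 1 new [(1,4)] -> total=7
Click 3 (3,0) count=1: revealed 1 new [(3,0)] -> total=8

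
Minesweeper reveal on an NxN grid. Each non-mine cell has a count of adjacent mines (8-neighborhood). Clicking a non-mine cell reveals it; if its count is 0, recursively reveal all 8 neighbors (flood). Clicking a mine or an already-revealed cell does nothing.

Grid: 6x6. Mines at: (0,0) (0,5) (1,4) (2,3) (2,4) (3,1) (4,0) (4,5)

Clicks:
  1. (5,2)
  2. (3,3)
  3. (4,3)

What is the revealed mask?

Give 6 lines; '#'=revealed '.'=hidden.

Click 1 (5,2) count=0: revealed 11 new [(3,2) (3,3) (3,4) (4,1) (4,2) (4,3) (4,4) (5,1) (5,2) (5,3) (5,4)] -> total=11
Click 2 (3,3) count=2: revealed 0 new [(none)] -> total=11
Click 3 (4,3) count=0: revealed 0 new [(none)] -> total=11

Answer: ......
......
......
..###.
.####.
.####.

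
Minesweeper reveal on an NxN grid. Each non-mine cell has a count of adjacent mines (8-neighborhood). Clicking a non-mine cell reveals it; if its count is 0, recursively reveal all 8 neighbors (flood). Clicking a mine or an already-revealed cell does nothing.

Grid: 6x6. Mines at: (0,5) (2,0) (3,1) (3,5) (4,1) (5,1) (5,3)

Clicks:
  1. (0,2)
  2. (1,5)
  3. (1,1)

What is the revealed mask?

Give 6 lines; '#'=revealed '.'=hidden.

Click 1 (0,2) count=0: revealed 20 new [(0,0) (0,1) (0,2) (0,3) (0,4) (1,0) (1,1) (1,2) (1,3) (1,4) (2,1) (2,2) (2,3) (2,4) (3,2) (3,3) (3,4) (4,2) (4,3) (4,4)] -> total=20
Click 2 (1,5) count=1: revealed 1 new [(1,5)] -> total=21
Click 3 (1,1) count=1: revealed 0 new [(none)] -> total=21

Answer: #####.
######
.####.
..###.
..###.
......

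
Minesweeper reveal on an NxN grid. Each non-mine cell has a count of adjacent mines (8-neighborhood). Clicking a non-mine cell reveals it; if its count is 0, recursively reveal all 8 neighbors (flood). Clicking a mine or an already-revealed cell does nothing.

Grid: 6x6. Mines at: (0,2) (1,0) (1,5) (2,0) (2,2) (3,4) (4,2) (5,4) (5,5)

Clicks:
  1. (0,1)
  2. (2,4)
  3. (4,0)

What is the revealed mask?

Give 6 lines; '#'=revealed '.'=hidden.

Click 1 (0,1) count=2: revealed 1 new [(0,1)] -> total=1
Click 2 (2,4) count=2: revealed 1 new [(2,4)] -> total=2
Click 3 (4,0) count=0: revealed 6 new [(3,0) (3,1) (4,0) (4,1) (5,0) (5,1)] -> total=8

Answer: .#....
......
....#.
##....
##....
##....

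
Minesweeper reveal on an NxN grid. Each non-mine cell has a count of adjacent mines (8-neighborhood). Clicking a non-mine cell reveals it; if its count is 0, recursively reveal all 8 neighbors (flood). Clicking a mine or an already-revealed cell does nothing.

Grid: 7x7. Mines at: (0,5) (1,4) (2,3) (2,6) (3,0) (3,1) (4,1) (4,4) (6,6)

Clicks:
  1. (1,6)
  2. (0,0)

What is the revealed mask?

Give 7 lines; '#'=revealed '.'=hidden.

Answer: ####...
####..#
###....
.......
.......
.......
.......

Derivation:
Click 1 (1,6) count=2: revealed 1 new [(1,6)] -> total=1
Click 2 (0,0) count=0: revealed 11 new [(0,0) (0,1) (0,2) (0,3) (1,0) (1,1) (1,2) (1,3) (2,0) (2,1) (2,2)] -> total=12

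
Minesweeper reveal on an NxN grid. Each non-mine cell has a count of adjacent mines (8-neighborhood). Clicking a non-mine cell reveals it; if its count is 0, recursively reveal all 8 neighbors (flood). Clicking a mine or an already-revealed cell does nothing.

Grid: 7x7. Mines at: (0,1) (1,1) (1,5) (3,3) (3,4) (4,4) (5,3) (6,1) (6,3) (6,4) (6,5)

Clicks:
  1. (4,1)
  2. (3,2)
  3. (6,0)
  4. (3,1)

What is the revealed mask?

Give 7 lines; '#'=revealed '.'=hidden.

Click 1 (4,1) count=0: revealed 12 new [(2,0) (2,1) (2,2) (3,0) (3,1) (3,2) (4,0) (4,1) (4,2) (5,0) (5,1) (5,2)] -> total=12
Click 2 (3,2) count=1: revealed 0 new [(none)] -> total=12
Click 3 (6,0) count=1: revealed 1 new [(6,0)] -> total=13
Click 4 (3,1) count=0: revealed 0 new [(none)] -> total=13

Answer: .......
.......
###....
###....
###....
###....
#......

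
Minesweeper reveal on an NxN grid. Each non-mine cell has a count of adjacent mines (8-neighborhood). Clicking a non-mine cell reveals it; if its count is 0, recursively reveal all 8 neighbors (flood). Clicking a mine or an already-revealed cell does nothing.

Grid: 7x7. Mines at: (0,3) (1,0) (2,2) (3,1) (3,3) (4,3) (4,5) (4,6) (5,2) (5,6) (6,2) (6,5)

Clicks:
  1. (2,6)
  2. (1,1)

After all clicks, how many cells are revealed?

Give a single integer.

Answer: 13

Derivation:
Click 1 (2,6) count=0: revealed 12 new [(0,4) (0,5) (0,6) (1,4) (1,5) (1,6) (2,4) (2,5) (2,6) (3,4) (3,5) (3,6)] -> total=12
Click 2 (1,1) count=2: revealed 1 new [(1,1)] -> total=13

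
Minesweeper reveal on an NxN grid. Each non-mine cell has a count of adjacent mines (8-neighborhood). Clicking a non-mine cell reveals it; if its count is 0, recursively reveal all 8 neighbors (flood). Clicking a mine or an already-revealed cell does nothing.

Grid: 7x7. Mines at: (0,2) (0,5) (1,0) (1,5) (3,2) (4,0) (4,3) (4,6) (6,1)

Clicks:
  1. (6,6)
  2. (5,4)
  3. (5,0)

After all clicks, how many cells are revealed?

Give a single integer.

Click 1 (6,6) count=0: revealed 10 new [(5,2) (5,3) (5,4) (5,5) (5,6) (6,2) (6,3) (6,4) (6,5) (6,6)] -> total=10
Click 2 (5,4) count=1: revealed 0 new [(none)] -> total=10
Click 3 (5,0) count=2: revealed 1 new [(5,0)] -> total=11

Answer: 11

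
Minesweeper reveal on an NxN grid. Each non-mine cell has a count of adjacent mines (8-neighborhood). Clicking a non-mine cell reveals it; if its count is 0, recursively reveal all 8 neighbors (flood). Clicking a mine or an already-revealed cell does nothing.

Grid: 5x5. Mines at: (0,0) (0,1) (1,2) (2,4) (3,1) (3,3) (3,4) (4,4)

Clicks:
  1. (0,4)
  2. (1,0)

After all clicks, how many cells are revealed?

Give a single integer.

Click 1 (0,4) count=0: revealed 4 new [(0,3) (0,4) (1,3) (1,4)] -> total=4
Click 2 (1,0) count=2: revealed 1 new [(1,0)] -> total=5

Answer: 5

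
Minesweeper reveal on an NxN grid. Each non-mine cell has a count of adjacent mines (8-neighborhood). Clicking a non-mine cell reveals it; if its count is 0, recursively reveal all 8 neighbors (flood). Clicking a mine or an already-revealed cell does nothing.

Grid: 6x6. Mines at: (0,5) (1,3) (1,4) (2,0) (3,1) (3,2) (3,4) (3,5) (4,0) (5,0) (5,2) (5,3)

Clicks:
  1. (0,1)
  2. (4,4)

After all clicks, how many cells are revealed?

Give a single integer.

Answer: 7

Derivation:
Click 1 (0,1) count=0: revealed 6 new [(0,0) (0,1) (0,2) (1,0) (1,1) (1,2)] -> total=6
Click 2 (4,4) count=3: revealed 1 new [(4,4)] -> total=7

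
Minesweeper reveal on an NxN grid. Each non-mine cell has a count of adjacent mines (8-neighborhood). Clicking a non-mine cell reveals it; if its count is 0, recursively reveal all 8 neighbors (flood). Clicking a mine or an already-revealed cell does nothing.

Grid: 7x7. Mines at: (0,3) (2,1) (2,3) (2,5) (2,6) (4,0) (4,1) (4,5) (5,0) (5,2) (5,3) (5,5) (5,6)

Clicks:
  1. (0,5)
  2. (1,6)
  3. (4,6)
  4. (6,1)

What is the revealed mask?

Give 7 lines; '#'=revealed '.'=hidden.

Click 1 (0,5) count=0: revealed 6 new [(0,4) (0,5) (0,6) (1,4) (1,5) (1,6)] -> total=6
Click 2 (1,6) count=2: revealed 0 new [(none)] -> total=6
Click 3 (4,6) count=3: revealed 1 new [(4,6)] -> total=7
Click 4 (6,1) count=2: revealed 1 new [(6,1)] -> total=8

Answer: ....###
....###
.......
.......
......#
.......
.#.....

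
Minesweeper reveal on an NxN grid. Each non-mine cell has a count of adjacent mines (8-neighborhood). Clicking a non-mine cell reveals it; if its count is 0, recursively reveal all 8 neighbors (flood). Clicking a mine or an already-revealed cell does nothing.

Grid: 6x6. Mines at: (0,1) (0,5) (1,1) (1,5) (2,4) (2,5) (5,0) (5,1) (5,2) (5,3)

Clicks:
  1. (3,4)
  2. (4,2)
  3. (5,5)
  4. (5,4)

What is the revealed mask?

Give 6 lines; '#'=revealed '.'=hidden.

Answer: ......
......
......
....##
..#.##
....##

Derivation:
Click 1 (3,4) count=2: revealed 1 new [(3,4)] -> total=1
Click 2 (4,2) count=3: revealed 1 new [(4,2)] -> total=2
Click 3 (5,5) count=0: revealed 5 new [(3,5) (4,4) (4,5) (5,4) (5,5)] -> total=7
Click 4 (5,4) count=1: revealed 0 new [(none)] -> total=7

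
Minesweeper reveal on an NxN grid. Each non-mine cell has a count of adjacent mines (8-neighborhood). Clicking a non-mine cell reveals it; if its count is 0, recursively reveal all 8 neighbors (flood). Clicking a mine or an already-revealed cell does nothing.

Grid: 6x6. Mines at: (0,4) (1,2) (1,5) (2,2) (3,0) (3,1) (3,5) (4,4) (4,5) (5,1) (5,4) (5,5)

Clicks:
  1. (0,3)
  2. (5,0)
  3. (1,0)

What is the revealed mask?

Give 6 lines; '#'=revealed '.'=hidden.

Click 1 (0,3) count=2: revealed 1 new [(0,3)] -> total=1
Click 2 (5,0) count=1: revealed 1 new [(5,0)] -> total=2
Click 3 (1,0) count=0: revealed 6 new [(0,0) (0,1) (1,0) (1,1) (2,0) (2,1)] -> total=8

Answer: ##.#..
##....
##....
......
......
#.....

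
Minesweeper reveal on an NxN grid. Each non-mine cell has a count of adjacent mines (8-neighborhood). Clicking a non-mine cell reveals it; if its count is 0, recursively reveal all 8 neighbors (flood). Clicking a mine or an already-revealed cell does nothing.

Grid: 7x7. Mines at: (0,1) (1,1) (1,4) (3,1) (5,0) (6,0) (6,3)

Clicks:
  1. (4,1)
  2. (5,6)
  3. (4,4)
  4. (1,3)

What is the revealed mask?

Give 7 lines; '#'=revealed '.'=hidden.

Answer: .....##
...#.##
..#####
..#####
.######
..#####
....###

Derivation:
Click 1 (4,1) count=2: revealed 1 new [(4,1)] -> total=1
Click 2 (5,6) count=0: revealed 27 new [(0,5) (0,6) (1,5) (1,6) (2,2) (2,3) (2,4) (2,5) (2,6) (3,2) (3,3) (3,4) (3,5) (3,6) (4,2) (4,3) (4,4) (4,5) (4,6) (5,2) (5,3) (5,4) (5,5) (5,6) (6,4) (6,5) (6,6)] -> total=28
Click 3 (4,4) count=0: revealed 0 new [(none)] -> total=28
Click 4 (1,3) count=1: revealed 1 new [(1,3)] -> total=29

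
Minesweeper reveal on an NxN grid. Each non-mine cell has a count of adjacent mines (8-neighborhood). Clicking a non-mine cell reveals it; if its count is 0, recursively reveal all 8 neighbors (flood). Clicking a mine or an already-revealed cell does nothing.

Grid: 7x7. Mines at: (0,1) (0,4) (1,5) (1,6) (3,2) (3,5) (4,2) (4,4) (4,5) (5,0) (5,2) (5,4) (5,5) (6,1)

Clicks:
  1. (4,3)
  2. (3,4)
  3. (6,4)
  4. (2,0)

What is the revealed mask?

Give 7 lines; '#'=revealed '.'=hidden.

Answer: .......
##.....
##.....
##..#..
##.#...
.......
....#..

Derivation:
Click 1 (4,3) count=5: revealed 1 new [(4,3)] -> total=1
Click 2 (3,4) count=3: revealed 1 new [(3,4)] -> total=2
Click 3 (6,4) count=2: revealed 1 new [(6,4)] -> total=3
Click 4 (2,0) count=0: revealed 8 new [(1,0) (1,1) (2,0) (2,1) (3,0) (3,1) (4,0) (4,1)] -> total=11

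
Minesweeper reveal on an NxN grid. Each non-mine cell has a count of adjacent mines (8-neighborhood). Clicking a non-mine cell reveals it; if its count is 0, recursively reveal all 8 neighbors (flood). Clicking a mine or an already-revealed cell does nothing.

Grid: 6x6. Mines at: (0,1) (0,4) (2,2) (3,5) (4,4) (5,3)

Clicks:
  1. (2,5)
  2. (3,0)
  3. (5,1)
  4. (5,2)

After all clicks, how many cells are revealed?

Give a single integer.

Click 1 (2,5) count=1: revealed 1 new [(2,5)] -> total=1
Click 2 (3,0) count=0: revealed 13 new [(1,0) (1,1) (2,0) (2,1) (3,0) (3,1) (3,2) (4,0) (4,1) (4,2) (5,0) (5,1) (5,2)] -> total=14
Click 3 (5,1) count=0: revealed 0 new [(none)] -> total=14
Click 4 (5,2) count=1: revealed 0 new [(none)] -> total=14

Answer: 14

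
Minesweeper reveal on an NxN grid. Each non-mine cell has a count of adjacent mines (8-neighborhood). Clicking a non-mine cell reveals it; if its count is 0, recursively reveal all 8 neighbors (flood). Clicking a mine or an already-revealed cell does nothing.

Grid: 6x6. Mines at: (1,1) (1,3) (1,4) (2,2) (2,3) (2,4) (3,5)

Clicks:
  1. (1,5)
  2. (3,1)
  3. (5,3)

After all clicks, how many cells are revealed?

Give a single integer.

Click 1 (1,5) count=2: revealed 1 new [(1,5)] -> total=1
Click 2 (3,1) count=1: revealed 1 new [(3,1)] -> total=2
Click 3 (5,3) count=0: revealed 18 new [(2,0) (2,1) (3,0) (3,2) (3,3) (3,4) (4,0) (4,1) (4,2) (4,3) (4,4) (4,5) (5,0) (5,1) (5,2) (5,3) (5,4) (5,5)] -> total=20

Answer: 20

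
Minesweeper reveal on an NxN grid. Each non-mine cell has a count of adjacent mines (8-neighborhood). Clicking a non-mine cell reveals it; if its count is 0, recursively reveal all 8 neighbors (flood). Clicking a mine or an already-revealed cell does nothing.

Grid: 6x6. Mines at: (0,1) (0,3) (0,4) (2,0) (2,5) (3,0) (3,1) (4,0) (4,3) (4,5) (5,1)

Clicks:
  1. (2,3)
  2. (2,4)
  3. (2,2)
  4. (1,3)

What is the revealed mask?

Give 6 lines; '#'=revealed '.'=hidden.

Click 1 (2,3) count=0: revealed 9 new [(1,2) (1,3) (1,4) (2,2) (2,3) (2,4) (3,2) (3,3) (3,4)] -> total=9
Click 2 (2,4) count=1: revealed 0 new [(none)] -> total=9
Click 3 (2,2) count=1: revealed 0 new [(none)] -> total=9
Click 4 (1,3) count=2: revealed 0 new [(none)] -> total=9

Answer: ......
..###.
..###.
..###.
......
......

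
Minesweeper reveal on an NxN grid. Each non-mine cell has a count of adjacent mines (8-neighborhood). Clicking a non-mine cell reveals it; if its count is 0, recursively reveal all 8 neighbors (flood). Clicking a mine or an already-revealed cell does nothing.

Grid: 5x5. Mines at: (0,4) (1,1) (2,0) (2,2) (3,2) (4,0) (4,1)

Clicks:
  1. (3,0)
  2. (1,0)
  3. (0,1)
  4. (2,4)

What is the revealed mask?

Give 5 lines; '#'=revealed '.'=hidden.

Click 1 (3,0) count=3: revealed 1 new [(3,0)] -> total=1
Click 2 (1,0) count=2: revealed 1 new [(1,0)] -> total=2
Click 3 (0,1) count=1: revealed 1 new [(0,1)] -> total=3
Click 4 (2,4) count=0: revealed 8 new [(1,3) (1,4) (2,3) (2,4) (3,3) (3,4) (4,3) (4,4)] -> total=11

Answer: .#...
#..##
...##
#..##
...##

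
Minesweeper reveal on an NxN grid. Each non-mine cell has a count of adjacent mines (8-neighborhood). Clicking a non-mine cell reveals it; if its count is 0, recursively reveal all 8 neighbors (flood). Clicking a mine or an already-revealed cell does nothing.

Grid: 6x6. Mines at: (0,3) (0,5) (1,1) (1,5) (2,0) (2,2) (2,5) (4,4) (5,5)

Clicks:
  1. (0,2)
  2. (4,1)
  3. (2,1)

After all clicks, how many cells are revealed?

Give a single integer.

Click 1 (0,2) count=2: revealed 1 new [(0,2)] -> total=1
Click 2 (4,1) count=0: revealed 12 new [(3,0) (3,1) (3,2) (3,3) (4,0) (4,1) (4,2) (4,3) (5,0) (5,1) (5,2) (5,3)] -> total=13
Click 3 (2,1) count=3: revealed 1 new [(2,1)] -> total=14

Answer: 14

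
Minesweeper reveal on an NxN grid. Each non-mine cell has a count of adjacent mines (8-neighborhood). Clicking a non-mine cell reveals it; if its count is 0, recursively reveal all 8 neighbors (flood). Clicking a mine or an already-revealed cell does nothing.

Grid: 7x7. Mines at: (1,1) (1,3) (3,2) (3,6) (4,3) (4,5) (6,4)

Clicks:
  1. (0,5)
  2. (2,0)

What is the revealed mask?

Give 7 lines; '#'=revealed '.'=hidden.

Answer: ....###
....###
#...###
.......
.......
.......
.......

Derivation:
Click 1 (0,5) count=0: revealed 9 new [(0,4) (0,5) (0,6) (1,4) (1,5) (1,6) (2,4) (2,5) (2,6)] -> total=9
Click 2 (2,0) count=1: revealed 1 new [(2,0)] -> total=10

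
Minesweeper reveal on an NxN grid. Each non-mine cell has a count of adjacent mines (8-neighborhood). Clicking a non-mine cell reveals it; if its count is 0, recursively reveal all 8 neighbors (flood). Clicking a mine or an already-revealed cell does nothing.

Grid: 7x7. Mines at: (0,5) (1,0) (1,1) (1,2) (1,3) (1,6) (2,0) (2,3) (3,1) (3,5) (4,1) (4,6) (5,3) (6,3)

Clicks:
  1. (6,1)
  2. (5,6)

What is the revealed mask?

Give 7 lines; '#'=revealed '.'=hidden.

Click 1 (6,1) count=0: revealed 6 new [(5,0) (5,1) (5,2) (6,0) (6,1) (6,2)] -> total=6
Click 2 (5,6) count=1: revealed 1 new [(5,6)] -> total=7

Answer: .......
.......
.......
.......
.......
###...#
###....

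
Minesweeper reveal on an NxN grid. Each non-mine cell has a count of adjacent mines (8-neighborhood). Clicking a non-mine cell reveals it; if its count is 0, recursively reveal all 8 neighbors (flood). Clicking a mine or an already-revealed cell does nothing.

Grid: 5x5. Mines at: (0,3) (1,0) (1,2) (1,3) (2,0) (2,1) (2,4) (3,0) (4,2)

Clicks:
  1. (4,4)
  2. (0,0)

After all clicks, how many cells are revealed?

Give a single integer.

Click 1 (4,4) count=0: revealed 4 new [(3,3) (3,4) (4,3) (4,4)] -> total=4
Click 2 (0,0) count=1: revealed 1 new [(0,0)] -> total=5

Answer: 5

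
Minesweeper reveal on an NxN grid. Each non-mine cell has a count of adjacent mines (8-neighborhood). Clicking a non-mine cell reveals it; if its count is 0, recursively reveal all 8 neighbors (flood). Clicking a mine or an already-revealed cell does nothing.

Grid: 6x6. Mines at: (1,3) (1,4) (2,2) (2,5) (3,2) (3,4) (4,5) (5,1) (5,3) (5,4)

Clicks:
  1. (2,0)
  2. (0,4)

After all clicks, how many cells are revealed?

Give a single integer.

Click 1 (2,0) count=0: revealed 12 new [(0,0) (0,1) (0,2) (1,0) (1,1) (1,2) (2,0) (2,1) (3,0) (3,1) (4,0) (4,1)] -> total=12
Click 2 (0,4) count=2: revealed 1 new [(0,4)] -> total=13

Answer: 13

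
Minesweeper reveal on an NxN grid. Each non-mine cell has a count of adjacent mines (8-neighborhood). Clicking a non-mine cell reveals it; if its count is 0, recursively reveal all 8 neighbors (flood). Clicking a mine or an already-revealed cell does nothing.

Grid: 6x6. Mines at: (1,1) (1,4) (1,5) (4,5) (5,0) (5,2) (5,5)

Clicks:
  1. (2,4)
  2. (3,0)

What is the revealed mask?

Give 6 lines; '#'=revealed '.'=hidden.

Click 1 (2,4) count=2: revealed 1 new [(2,4)] -> total=1
Click 2 (3,0) count=0: revealed 14 new [(2,0) (2,1) (2,2) (2,3) (3,0) (3,1) (3,2) (3,3) (3,4) (4,0) (4,1) (4,2) (4,3) (4,4)] -> total=15

Answer: ......
......
#####.
#####.
#####.
......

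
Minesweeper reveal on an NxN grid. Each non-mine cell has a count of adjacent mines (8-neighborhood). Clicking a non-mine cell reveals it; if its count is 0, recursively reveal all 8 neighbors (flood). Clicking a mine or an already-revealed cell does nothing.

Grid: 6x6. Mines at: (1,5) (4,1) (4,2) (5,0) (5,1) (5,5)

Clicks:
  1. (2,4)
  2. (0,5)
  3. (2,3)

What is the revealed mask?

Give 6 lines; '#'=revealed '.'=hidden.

Answer: ######
#####.
######
######
...###
......

Derivation:
Click 1 (2,4) count=1: revealed 1 new [(2,4)] -> total=1
Click 2 (0,5) count=1: revealed 1 new [(0,5)] -> total=2
Click 3 (2,3) count=0: revealed 24 new [(0,0) (0,1) (0,2) (0,3) (0,4) (1,0) (1,1) (1,2) (1,3) (1,4) (2,0) (2,1) (2,2) (2,3) (2,5) (3,0) (3,1) (3,2) (3,3) (3,4) (3,5) (4,3) (4,4) (4,5)] -> total=26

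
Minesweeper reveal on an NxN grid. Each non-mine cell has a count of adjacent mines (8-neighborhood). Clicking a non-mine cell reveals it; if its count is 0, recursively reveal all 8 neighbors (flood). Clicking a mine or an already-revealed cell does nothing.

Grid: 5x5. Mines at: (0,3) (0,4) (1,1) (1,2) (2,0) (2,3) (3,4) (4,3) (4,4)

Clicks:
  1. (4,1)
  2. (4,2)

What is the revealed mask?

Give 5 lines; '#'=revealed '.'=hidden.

Click 1 (4,1) count=0: revealed 6 new [(3,0) (3,1) (3,2) (4,0) (4,1) (4,2)] -> total=6
Click 2 (4,2) count=1: revealed 0 new [(none)] -> total=6

Answer: .....
.....
.....
###..
###..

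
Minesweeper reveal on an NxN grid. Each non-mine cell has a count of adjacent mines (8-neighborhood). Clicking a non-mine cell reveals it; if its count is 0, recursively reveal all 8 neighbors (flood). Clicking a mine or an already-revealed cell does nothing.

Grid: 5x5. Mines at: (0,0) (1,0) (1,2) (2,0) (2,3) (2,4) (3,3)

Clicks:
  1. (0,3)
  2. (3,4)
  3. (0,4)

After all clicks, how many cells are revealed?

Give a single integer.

Click 1 (0,3) count=1: revealed 1 new [(0,3)] -> total=1
Click 2 (3,4) count=3: revealed 1 new [(3,4)] -> total=2
Click 3 (0,4) count=0: revealed 3 new [(0,4) (1,3) (1,4)] -> total=5

Answer: 5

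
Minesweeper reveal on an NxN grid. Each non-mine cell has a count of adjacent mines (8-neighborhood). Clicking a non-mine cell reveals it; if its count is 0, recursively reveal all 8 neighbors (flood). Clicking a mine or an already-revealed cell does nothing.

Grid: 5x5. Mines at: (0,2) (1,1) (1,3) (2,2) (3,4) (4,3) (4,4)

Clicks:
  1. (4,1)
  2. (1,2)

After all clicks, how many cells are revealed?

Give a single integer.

Click 1 (4,1) count=0: revealed 8 new [(2,0) (2,1) (3,0) (3,1) (3,2) (4,0) (4,1) (4,2)] -> total=8
Click 2 (1,2) count=4: revealed 1 new [(1,2)] -> total=9

Answer: 9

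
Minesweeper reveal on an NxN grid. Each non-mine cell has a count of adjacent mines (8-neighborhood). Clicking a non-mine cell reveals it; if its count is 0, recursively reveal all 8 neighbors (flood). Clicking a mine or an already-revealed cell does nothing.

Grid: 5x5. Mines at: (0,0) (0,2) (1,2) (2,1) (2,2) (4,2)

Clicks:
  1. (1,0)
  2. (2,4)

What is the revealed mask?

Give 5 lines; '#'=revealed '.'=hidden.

Click 1 (1,0) count=2: revealed 1 new [(1,0)] -> total=1
Click 2 (2,4) count=0: revealed 10 new [(0,3) (0,4) (1,3) (1,4) (2,3) (2,4) (3,3) (3,4) (4,3) (4,4)] -> total=11

Answer: ...##
#..##
...##
...##
...##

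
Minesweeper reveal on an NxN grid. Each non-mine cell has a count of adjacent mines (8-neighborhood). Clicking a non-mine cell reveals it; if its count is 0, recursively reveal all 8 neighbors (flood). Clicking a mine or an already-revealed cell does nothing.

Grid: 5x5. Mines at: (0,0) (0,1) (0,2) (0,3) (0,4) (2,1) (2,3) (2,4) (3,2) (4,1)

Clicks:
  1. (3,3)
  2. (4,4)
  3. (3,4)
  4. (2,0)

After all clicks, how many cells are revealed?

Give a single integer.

Click 1 (3,3) count=3: revealed 1 new [(3,3)] -> total=1
Click 2 (4,4) count=0: revealed 3 new [(3,4) (4,3) (4,4)] -> total=4
Click 3 (3,4) count=2: revealed 0 new [(none)] -> total=4
Click 4 (2,0) count=1: revealed 1 new [(2,0)] -> total=5

Answer: 5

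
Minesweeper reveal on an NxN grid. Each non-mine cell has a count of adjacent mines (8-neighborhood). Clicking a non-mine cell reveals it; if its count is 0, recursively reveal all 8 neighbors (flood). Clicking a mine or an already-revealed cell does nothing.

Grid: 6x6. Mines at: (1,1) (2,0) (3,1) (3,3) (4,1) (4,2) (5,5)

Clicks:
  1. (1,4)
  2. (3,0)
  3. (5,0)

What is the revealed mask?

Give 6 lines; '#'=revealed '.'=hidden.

Click 1 (1,4) count=0: revealed 16 new [(0,2) (0,3) (0,4) (0,5) (1,2) (1,3) (1,4) (1,5) (2,2) (2,3) (2,4) (2,5) (3,4) (3,5) (4,4) (4,5)] -> total=16
Click 2 (3,0) count=3: revealed 1 new [(3,0)] -> total=17
Click 3 (5,0) count=1: revealed 1 new [(5,0)] -> total=18

Answer: ..####
..####
..####
#...##
....##
#.....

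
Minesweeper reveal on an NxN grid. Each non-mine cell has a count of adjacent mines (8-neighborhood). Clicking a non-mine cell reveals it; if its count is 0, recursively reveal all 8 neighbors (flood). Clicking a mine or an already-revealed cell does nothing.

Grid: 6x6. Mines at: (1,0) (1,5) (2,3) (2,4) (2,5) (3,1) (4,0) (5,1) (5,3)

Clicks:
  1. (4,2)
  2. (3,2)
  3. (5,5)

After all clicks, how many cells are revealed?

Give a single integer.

Click 1 (4,2) count=3: revealed 1 new [(4,2)] -> total=1
Click 2 (3,2) count=2: revealed 1 new [(3,2)] -> total=2
Click 3 (5,5) count=0: revealed 6 new [(3,4) (3,5) (4,4) (4,5) (5,4) (5,5)] -> total=8

Answer: 8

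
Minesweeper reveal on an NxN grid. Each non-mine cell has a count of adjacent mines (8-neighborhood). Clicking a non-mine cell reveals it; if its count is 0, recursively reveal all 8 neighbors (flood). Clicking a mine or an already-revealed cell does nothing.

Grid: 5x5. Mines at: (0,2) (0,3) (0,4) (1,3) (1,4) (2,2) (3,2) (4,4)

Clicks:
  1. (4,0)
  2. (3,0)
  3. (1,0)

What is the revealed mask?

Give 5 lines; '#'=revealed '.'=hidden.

Answer: ##...
##...
##...
##...
##...

Derivation:
Click 1 (4,0) count=0: revealed 10 new [(0,0) (0,1) (1,0) (1,1) (2,0) (2,1) (3,0) (3,1) (4,0) (4,1)] -> total=10
Click 2 (3,0) count=0: revealed 0 new [(none)] -> total=10
Click 3 (1,0) count=0: revealed 0 new [(none)] -> total=10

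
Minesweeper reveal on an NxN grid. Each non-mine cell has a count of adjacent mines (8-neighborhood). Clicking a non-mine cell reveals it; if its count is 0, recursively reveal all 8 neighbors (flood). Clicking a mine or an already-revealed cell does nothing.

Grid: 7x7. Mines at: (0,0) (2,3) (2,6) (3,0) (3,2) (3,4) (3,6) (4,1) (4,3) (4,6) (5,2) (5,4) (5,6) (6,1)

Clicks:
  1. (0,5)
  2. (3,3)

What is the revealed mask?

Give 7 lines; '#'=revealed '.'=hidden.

Click 1 (0,5) count=0: revealed 12 new [(0,1) (0,2) (0,3) (0,4) (0,5) (0,6) (1,1) (1,2) (1,3) (1,4) (1,5) (1,6)] -> total=12
Click 2 (3,3) count=4: revealed 1 new [(3,3)] -> total=13

Answer: .######
.######
.......
...#...
.......
.......
.......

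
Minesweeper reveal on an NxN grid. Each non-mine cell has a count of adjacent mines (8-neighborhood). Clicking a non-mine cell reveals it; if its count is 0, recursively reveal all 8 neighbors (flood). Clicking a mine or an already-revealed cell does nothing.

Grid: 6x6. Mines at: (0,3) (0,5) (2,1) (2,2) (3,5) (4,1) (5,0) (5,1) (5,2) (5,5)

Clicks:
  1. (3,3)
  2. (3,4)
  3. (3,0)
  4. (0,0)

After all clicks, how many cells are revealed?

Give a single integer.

Answer: 9

Derivation:
Click 1 (3,3) count=1: revealed 1 new [(3,3)] -> total=1
Click 2 (3,4) count=1: revealed 1 new [(3,4)] -> total=2
Click 3 (3,0) count=2: revealed 1 new [(3,0)] -> total=3
Click 4 (0,0) count=0: revealed 6 new [(0,0) (0,1) (0,2) (1,0) (1,1) (1,2)] -> total=9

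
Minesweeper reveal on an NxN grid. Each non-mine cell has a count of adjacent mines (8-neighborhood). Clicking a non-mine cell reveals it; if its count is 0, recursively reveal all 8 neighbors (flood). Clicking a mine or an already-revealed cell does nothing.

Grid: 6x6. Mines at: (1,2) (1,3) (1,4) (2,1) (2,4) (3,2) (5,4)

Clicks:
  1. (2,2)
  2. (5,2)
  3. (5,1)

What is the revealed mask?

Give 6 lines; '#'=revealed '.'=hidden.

Click 1 (2,2) count=4: revealed 1 new [(2,2)] -> total=1
Click 2 (5,2) count=0: revealed 10 new [(3,0) (3,1) (4,0) (4,1) (4,2) (4,3) (5,0) (5,1) (5,2) (5,3)] -> total=11
Click 3 (5,1) count=0: revealed 0 new [(none)] -> total=11

Answer: ......
......
..#...
##....
####..
####..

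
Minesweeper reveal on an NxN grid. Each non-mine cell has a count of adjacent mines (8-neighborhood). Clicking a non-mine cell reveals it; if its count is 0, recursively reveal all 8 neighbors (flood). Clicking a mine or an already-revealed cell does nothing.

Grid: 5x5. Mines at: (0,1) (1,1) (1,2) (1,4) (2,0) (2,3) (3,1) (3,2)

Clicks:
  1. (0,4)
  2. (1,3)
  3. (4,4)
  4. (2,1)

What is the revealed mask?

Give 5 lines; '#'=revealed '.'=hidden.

Answer: ....#
...#.
.#...
...##
...##

Derivation:
Click 1 (0,4) count=1: revealed 1 new [(0,4)] -> total=1
Click 2 (1,3) count=3: revealed 1 new [(1,3)] -> total=2
Click 3 (4,4) count=0: revealed 4 new [(3,3) (3,4) (4,3) (4,4)] -> total=6
Click 4 (2,1) count=5: revealed 1 new [(2,1)] -> total=7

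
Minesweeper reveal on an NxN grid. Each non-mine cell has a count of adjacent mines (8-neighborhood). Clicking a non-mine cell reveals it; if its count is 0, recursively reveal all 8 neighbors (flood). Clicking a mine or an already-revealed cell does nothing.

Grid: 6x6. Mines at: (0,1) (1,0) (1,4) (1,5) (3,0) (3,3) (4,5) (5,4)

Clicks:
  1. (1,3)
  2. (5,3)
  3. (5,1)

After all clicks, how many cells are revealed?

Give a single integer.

Click 1 (1,3) count=1: revealed 1 new [(1,3)] -> total=1
Click 2 (5,3) count=1: revealed 1 new [(5,3)] -> total=2
Click 3 (5,1) count=0: revealed 7 new [(4,0) (4,1) (4,2) (4,3) (5,0) (5,1) (5,2)] -> total=9

Answer: 9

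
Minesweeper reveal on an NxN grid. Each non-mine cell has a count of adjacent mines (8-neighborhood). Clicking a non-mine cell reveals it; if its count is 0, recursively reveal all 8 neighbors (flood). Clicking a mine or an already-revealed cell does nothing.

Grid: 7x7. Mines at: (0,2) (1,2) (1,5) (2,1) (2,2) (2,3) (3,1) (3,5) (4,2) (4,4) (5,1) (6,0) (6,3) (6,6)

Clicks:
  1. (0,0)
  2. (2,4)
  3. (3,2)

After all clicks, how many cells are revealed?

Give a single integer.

Answer: 6

Derivation:
Click 1 (0,0) count=0: revealed 4 new [(0,0) (0,1) (1,0) (1,1)] -> total=4
Click 2 (2,4) count=3: revealed 1 new [(2,4)] -> total=5
Click 3 (3,2) count=5: revealed 1 new [(3,2)] -> total=6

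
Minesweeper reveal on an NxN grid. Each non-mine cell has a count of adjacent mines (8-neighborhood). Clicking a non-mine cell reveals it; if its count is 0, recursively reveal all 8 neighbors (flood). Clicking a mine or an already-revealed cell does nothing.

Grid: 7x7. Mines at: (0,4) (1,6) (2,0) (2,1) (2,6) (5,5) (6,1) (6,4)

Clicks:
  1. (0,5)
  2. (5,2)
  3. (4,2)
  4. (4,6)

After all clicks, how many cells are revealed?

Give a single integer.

Answer: 27

Derivation:
Click 1 (0,5) count=2: revealed 1 new [(0,5)] -> total=1
Click 2 (5,2) count=1: revealed 1 new [(5,2)] -> total=2
Click 3 (4,2) count=0: revealed 24 new [(1,2) (1,3) (1,4) (1,5) (2,2) (2,3) (2,4) (2,5) (3,0) (3,1) (3,2) (3,3) (3,4) (3,5) (4,0) (4,1) (4,2) (4,3) (4,4) (4,5) (5,0) (5,1) (5,3) (5,4)] -> total=26
Click 4 (4,6) count=1: revealed 1 new [(4,6)] -> total=27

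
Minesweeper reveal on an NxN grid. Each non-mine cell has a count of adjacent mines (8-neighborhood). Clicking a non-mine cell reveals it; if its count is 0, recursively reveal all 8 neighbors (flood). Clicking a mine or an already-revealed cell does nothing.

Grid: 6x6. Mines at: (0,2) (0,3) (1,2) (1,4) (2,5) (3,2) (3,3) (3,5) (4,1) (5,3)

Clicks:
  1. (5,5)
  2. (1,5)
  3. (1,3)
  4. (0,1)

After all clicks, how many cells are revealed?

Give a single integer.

Click 1 (5,5) count=0: revealed 4 new [(4,4) (4,5) (5,4) (5,5)] -> total=4
Click 2 (1,5) count=2: revealed 1 new [(1,5)] -> total=5
Click 3 (1,3) count=4: revealed 1 new [(1,3)] -> total=6
Click 4 (0,1) count=2: revealed 1 new [(0,1)] -> total=7

Answer: 7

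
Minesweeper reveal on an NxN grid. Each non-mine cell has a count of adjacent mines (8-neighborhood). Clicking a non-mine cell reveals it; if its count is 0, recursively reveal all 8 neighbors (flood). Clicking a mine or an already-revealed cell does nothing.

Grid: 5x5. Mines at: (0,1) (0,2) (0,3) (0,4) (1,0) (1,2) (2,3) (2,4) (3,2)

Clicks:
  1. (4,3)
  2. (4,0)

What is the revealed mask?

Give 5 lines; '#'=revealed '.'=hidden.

Answer: .....
.....
##...
##...
##.#.

Derivation:
Click 1 (4,3) count=1: revealed 1 new [(4,3)] -> total=1
Click 2 (4,0) count=0: revealed 6 new [(2,0) (2,1) (3,0) (3,1) (4,0) (4,1)] -> total=7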